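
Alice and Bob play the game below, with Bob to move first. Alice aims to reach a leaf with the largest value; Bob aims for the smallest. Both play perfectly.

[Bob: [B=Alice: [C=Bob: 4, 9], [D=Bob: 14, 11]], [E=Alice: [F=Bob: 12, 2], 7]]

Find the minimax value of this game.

7

C (Bob): min(4, 9) = 4
D (Bob): min(14, 11) = 11
B (Alice): max(4, 11) = 11
F (Bob): min(12, 2) = 2
E (Alice): max(2, 7) = 7
Root (Bob): min(11, 7) = 7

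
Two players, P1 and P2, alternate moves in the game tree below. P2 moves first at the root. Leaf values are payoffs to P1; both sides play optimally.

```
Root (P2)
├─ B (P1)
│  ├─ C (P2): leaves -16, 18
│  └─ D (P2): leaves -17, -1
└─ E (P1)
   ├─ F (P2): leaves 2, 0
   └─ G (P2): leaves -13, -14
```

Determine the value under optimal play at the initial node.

C (P2): min(-16, 18) = -16
D (P2): min(-17, -1) = -17
B (P1): max(-16, -17) = -16
F (P2): min(2, 0) = 0
G (P2): min(-13, -14) = -14
E (P1): max(0, -14) = 0
Root (P2): min(-16, 0) = -16

-16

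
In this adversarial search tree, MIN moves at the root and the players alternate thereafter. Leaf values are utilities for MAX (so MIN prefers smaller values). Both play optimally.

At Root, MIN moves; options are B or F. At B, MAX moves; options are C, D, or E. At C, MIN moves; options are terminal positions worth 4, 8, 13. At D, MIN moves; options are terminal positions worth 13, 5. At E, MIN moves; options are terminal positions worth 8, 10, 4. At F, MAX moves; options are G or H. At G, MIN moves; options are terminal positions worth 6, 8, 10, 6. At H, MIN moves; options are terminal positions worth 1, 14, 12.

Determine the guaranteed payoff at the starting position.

5

C (MIN): min(4, 8, 13) = 4
D (MIN): min(13, 5) = 5
E (MIN): min(8, 10, 4) = 4
B (MAX): max(4, 5, 4) = 5
G (MIN): min(6, 8, 10, 6) = 6
H (MIN): min(1, 14, 12) = 1
F (MAX): max(6, 1) = 6
Root (MIN): min(5, 6) = 5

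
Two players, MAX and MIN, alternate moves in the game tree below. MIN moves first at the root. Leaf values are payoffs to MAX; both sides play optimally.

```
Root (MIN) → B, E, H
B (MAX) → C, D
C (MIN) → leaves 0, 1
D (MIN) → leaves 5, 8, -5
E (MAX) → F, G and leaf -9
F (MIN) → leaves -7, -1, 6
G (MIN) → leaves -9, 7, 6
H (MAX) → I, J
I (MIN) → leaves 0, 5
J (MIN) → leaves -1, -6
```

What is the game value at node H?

0

I: min(0, 5) = 0
J: min(-1, -6) = -6
H: max(0, -6) = 0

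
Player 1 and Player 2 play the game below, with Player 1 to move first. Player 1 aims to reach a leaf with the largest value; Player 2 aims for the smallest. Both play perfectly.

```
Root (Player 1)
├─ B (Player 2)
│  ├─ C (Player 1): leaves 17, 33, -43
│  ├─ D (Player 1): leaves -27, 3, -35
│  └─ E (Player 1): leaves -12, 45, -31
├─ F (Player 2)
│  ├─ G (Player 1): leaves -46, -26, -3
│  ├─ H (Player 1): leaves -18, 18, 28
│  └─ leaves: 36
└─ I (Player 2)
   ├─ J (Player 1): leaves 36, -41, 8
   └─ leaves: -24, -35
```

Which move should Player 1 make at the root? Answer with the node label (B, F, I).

B

C (Player 1): max(17, 33, -43) = 33
D (Player 1): max(-27, 3, -35) = 3
E (Player 1): max(-12, 45, -31) = 45
B (Player 2): min(33, 3, 45) = 3
G (Player 1): max(-46, -26, -3) = -3
H (Player 1): max(-18, 18, 28) = 28
F (Player 2): min(-3, 28, 36) = -3
J (Player 1): max(36, -41, 8) = 36
I (Player 2): min(36, -24, -35) = -35
Root (Player 1): max(3, -3, -35) = 3
Player 1 picks the child with the highest value: B (value 3).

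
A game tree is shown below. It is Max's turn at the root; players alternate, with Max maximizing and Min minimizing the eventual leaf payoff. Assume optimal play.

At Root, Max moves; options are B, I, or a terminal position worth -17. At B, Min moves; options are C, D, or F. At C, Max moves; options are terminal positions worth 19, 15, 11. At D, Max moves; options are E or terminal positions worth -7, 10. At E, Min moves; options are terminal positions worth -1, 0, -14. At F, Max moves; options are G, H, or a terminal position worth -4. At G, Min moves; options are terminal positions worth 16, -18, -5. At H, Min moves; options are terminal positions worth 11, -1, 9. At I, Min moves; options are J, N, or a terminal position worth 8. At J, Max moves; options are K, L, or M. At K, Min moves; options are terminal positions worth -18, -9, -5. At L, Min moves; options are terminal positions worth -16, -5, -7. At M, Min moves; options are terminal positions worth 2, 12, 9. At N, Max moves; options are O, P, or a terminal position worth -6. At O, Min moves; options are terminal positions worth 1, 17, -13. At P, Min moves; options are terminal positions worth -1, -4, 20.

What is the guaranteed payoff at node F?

G: min(16, -18, -5) = -18
H: min(11, -1, 9) = -1
F: max(-18, -1, -4) = -1

-1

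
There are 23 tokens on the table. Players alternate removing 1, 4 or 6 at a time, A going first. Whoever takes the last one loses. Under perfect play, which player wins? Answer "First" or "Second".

Second

W/L table (W = player to move can force a win):
i:   0  1  2  3  4  5  6  7  8  9 10 11 12 13 14 15 16 17 18 19 20 21 22 23
     W  L  W  L  W  W  L  W  L  W  W  L  W  L  W  W  L  W  L  W  W  L  W  L
Position 23 is L, so the second player wins.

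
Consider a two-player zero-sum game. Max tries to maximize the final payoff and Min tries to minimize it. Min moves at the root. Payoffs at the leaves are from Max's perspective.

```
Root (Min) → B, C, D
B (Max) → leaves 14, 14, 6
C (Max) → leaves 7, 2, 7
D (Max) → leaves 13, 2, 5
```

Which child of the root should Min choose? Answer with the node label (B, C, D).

B (Max): max(14, 14, 6) = 14
C (Max): max(7, 2, 7) = 7
D (Max): max(13, 2, 5) = 13
Root (Min): min(14, 7, 13) = 7
Min picks the child with the lowest value: C (value 7).

C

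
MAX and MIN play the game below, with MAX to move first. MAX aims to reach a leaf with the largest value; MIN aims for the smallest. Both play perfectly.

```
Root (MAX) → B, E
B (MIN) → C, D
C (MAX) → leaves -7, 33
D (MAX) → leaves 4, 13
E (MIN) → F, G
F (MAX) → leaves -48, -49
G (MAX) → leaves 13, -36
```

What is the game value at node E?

-48

F: max(-48, -49) = -48
G: max(13, -36) = 13
E: min(-48, 13) = -48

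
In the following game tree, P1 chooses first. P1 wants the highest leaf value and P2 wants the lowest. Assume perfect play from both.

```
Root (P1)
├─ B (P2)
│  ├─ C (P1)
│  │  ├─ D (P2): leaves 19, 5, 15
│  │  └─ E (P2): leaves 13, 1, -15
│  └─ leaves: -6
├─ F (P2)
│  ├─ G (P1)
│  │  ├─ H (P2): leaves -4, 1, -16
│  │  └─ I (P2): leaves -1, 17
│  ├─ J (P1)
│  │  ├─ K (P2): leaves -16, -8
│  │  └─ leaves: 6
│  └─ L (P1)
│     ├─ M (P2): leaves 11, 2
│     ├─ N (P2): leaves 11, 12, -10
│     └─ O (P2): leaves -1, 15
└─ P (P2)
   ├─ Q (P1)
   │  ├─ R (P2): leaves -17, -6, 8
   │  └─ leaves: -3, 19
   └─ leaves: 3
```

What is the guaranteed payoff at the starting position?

D (P2): min(19, 5, 15) = 5
E (P2): min(13, 1, -15) = -15
C (P1): max(5, -15) = 5
B (P2): min(5, -6) = -6
H (P2): min(-4, 1, -16) = -16
I (P2): min(-1, 17) = -1
G (P1): max(-16, -1) = -1
K (P2): min(-16, -8) = -16
J (P1): max(-16, 6) = 6
M (P2): min(11, 2) = 2
N (P2): min(11, 12, -10) = -10
O (P2): min(-1, 15) = -1
L (P1): max(2, -10, -1) = 2
F (P2): min(-1, 6, 2) = -1
R (P2): min(-17, -6, 8) = -17
Q (P1): max(-17, -3, 19) = 19
P (P2): min(19, 3) = 3
Root (P1): max(-6, -1, 3) = 3

3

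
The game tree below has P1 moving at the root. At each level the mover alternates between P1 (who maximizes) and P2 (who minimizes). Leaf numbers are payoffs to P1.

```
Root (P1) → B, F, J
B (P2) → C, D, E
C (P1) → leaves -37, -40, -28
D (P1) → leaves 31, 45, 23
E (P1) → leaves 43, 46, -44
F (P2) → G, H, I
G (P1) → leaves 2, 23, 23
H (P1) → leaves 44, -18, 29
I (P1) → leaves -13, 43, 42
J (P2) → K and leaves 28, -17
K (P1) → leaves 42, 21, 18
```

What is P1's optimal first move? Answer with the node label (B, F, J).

C (P1): max(-37, -40, -28) = -28
D (P1): max(31, 45, 23) = 45
E (P1): max(43, 46, -44) = 46
B (P2): min(-28, 45, 46) = -28
G (P1): max(2, 23, 23) = 23
H (P1): max(44, -18, 29) = 44
I (P1): max(-13, 43, 42) = 43
F (P2): min(23, 44, 43) = 23
K (P1): max(42, 21, 18) = 42
J (P2): min(42, 28, -17) = -17
Root (P1): max(-28, 23, -17) = 23
P1 picks the child with the highest value: F (value 23).

F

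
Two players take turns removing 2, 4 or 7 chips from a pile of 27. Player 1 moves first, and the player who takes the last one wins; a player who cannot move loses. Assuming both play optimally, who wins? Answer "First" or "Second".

Positions where the player to move wins (W) vs loses (L):
i:   0  1  2  3  4  5  6  7  8  9 10 11 12 13 14 15 16 17 18 19 20 21 22 23 24 25 26 27
     L  L  W  W  W  W  L  W  W  L  W  W  L  W  W  L  W  W  L  W  W  L  W  W  L  W  W  L
Position 27 is L, so the second player wins.

Second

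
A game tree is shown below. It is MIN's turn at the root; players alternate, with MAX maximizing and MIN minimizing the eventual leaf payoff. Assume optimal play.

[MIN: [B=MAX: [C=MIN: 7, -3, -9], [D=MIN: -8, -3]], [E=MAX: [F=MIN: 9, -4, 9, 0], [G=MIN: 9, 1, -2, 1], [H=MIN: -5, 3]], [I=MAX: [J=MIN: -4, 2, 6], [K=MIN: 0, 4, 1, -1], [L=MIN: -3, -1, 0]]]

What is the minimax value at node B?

C: min(7, -3, -9) = -9
D: min(-8, -3) = -8
B: max(-9, -8) = -8

-8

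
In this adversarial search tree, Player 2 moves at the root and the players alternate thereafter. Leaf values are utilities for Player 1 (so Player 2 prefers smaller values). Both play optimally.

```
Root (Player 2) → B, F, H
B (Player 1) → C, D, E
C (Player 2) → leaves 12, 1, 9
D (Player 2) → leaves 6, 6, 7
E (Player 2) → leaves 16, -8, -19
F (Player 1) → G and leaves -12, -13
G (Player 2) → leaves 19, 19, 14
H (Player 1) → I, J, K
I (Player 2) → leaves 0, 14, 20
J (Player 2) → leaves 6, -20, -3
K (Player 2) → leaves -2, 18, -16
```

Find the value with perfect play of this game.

0

C (Player 2): min(12, 1, 9) = 1
D (Player 2): min(6, 6, 7) = 6
E (Player 2): min(16, -8, -19) = -19
B (Player 1): max(1, 6, -19) = 6
G (Player 2): min(19, 19, 14) = 14
F (Player 1): max(14, -12, -13) = 14
I (Player 2): min(0, 14, 20) = 0
J (Player 2): min(6, -20, -3) = -20
K (Player 2): min(-2, 18, -16) = -16
H (Player 1): max(0, -20, -16) = 0
Root (Player 2): min(6, 14, 0) = 0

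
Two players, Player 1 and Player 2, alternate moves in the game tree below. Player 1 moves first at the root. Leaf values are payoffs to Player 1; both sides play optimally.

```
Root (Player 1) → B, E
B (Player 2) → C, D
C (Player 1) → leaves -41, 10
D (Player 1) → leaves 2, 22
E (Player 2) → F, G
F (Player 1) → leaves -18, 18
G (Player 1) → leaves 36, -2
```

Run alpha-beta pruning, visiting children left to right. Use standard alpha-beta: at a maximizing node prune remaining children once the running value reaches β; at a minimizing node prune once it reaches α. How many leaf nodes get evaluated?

7

C [α=-∞,β=+∞]: v=10
D [α=-∞,β=10]: v=22
B [α=-∞,β=+∞]: v=10
F [α=10,β=+∞]: v=18
G [α=10,β=18]: v=36 after child 1 ≥ β → β-cutoff, skip 1
E [α=10,β=+∞]: v=18
Root [α=-∞,β=+∞]: v=18
Leaves evaluated: 7 of 8.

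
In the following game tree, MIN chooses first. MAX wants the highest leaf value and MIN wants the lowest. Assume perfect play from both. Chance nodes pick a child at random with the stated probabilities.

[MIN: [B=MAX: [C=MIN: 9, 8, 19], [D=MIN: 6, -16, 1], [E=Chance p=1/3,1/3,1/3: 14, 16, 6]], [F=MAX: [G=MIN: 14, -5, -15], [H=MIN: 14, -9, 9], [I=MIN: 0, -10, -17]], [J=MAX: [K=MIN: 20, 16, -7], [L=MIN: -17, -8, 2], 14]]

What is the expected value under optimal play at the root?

-9

C (MIN): min(9, 8, 19) = 8
D (MIN): min(6, -16, 1) = -16
E (Chance): 1/3·14 + 1/3·16 + 1/3·6 = 12
B (MAX): max(8, -16, 12) = 12
G (MIN): min(14, -5, -15) = -15
H (MIN): min(14, -9, 9) = -9
I (MIN): min(0, -10, -17) = -17
F (MAX): max(-15, -9, -17) = -9
K (MIN): min(20, 16, -7) = -7
L (MIN): min(-17, -8, 2) = -17
J (MAX): max(-7, -17, 14) = 14
Root (MIN): min(12, -9, 14) = -9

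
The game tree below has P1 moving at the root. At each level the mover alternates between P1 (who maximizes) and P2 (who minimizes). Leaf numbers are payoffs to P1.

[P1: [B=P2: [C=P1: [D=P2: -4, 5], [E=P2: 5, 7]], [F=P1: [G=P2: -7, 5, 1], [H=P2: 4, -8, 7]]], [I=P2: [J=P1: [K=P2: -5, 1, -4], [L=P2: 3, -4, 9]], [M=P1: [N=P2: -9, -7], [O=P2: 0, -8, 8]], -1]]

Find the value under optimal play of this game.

D (P2): min(-4, 5) = -4
E (P2): min(5, 7) = 5
C (P1): max(-4, 5) = 5
G (P2): min(-7, 5, 1) = -7
H (P2): min(4, -8, 7) = -8
F (P1): max(-7, -8) = -7
B (P2): min(5, -7) = -7
K (P2): min(-5, 1, -4) = -5
L (P2): min(3, -4, 9) = -4
J (P1): max(-5, -4) = -4
N (P2): min(-9, -7) = -9
O (P2): min(0, -8, 8) = -8
M (P1): max(-9, -8) = -8
I (P2): min(-4, -8, -1) = -8
Root (P1): max(-7, -8) = -7

-7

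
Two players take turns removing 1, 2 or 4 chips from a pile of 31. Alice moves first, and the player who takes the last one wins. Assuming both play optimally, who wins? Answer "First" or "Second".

First

Compute winning (W) and losing (L) positions by backward induction:
i:   0  1  2  3  4  5  6  7  8  9 10 11 12 13 14 15 16 17 18 19 20 21 22 23 24 25 26 27 28 29 30 31
     L  W  W  L  W  W  L  W  W  L  W  W  L  W  W  L  W  W  L  W  W  L  W  W  L  W  W  L  W  W  L  W
Position 31 is W, so the first player wins.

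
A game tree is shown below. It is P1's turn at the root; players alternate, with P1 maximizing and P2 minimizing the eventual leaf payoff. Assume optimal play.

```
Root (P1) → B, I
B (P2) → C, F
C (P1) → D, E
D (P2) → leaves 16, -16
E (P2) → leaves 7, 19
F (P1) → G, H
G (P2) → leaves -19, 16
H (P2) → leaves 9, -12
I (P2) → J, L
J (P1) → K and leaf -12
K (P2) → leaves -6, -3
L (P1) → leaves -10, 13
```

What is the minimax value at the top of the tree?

D (P2): min(16, -16) = -16
E (P2): min(7, 19) = 7
C (P1): max(-16, 7) = 7
G (P2): min(-19, 16) = -19
H (P2): min(9, -12) = -12
F (P1): max(-19, -12) = -12
B (P2): min(7, -12) = -12
K (P2): min(-6, -3) = -6
J (P1): max(-6, -12) = -6
L (P1): max(-10, 13) = 13
I (P2): min(-6, 13) = -6
Root (P1): max(-12, -6) = -6

-6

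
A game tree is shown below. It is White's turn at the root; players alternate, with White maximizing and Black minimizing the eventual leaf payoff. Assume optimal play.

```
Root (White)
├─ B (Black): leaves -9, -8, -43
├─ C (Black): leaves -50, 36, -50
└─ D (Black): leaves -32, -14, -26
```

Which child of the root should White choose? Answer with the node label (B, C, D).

B (Black): min(-9, -8, -43) = -43
C (Black): min(-50, 36, -50) = -50
D (Black): min(-32, -14, -26) = -32
Root (White): max(-43, -50, -32) = -32
White picks the child with the highest value: D (value -32).

D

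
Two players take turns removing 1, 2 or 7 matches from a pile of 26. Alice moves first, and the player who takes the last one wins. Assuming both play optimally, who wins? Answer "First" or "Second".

Compute winning (W) and losing (L) positions by backward induction:
i:   0  1  2  3  4  5  6  7  8  9 10 11 12 13 14 15 16 17 18 19 20 21 22 23 24 25 26
     L  W  W  L  W  W  L  W  W  L  W  W  L  W  W  L  W  W  L  W  W  L  W  W  L  W  W
Position 26 is W, so the first player wins.

First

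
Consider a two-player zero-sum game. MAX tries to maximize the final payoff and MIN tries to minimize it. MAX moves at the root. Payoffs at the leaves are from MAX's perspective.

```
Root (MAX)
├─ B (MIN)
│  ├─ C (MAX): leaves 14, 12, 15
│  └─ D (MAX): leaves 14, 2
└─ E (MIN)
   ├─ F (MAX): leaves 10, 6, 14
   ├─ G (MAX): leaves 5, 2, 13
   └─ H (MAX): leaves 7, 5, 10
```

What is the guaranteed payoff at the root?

14

C (MAX): max(14, 12, 15) = 15
D (MAX): max(14, 2) = 14
B (MIN): min(15, 14) = 14
F (MAX): max(10, 6, 14) = 14
G (MAX): max(5, 2, 13) = 13
H (MAX): max(7, 5, 10) = 10
E (MIN): min(14, 13, 10) = 10
Root (MAX): max(14, 10) = 14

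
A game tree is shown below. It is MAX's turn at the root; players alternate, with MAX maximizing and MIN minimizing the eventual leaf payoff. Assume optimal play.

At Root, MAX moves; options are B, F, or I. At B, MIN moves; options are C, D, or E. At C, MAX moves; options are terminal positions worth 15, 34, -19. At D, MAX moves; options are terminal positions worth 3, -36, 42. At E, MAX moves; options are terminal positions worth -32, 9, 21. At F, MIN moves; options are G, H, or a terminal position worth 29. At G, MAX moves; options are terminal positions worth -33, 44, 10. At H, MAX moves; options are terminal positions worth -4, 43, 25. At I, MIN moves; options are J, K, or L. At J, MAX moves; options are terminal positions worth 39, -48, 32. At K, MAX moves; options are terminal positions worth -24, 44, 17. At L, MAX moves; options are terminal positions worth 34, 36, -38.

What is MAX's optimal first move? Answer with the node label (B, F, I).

C (MAX): max(15, 34, -19) = 34
D (MAX): max(3, -36, 42) = 42
E (MAX): max(-32, 9, 21) = 21
B (MIN): min(34, 42, 21) = 21
G (MAX): max(-33, 44, 10) = 44
H (MAX): max(-4, 43, 25) = 43
F (MIN): min(44, 43, 29) = 29
J (MAX): max(39, -48, 32) = 39
K (MAX): max(-24, 44, 17) = 44
L (MAX): max(34, 36, -38) = 36
I (MIN): min(39, 44, 36) = 36
Root (MAX): max(21, 29, 36) = 36
MAX picks the child with the highest value: I (value 36).

I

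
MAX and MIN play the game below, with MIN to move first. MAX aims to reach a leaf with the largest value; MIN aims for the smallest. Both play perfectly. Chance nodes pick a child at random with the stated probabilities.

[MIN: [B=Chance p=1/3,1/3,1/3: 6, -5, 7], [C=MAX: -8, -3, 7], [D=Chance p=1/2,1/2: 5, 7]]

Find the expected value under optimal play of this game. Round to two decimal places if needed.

B (Chance): 1/3·6 + 1/3·-5 + 1/3·7 = 2.67
C (MAX): max(-8, -3, 7) = 7
D (Chance): 1/2·5 + 1/2·7 = 6
Root (MIN): min(2.67, 7, 6) = 2.67

2.67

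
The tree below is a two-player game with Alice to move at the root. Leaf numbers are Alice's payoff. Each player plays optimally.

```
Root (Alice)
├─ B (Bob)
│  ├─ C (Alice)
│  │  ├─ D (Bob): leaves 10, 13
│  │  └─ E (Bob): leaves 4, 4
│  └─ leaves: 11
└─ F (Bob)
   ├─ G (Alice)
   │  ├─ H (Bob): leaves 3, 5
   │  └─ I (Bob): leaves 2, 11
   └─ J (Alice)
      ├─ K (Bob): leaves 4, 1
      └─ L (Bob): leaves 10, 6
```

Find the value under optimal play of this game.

D (Bob): min(10, 13) = 10
E (Bob): min(4, 4) = 4
C (Alice): max(10, 4) = 10
B (Bob): min(10, 11) = 10
H (Bob): min(3, 5) = 3
I (Bob): min(2, 11) = 2
G (Alice): max(3, 2) = 3
K (Bob): min(4, 1) = 1
L (Bob): min(10, 6) = 6
J (Alice): max(1, 6) = 6
F (Bob): min(3, 6) = 3
Root (Alice): max(10, 3) = 10

10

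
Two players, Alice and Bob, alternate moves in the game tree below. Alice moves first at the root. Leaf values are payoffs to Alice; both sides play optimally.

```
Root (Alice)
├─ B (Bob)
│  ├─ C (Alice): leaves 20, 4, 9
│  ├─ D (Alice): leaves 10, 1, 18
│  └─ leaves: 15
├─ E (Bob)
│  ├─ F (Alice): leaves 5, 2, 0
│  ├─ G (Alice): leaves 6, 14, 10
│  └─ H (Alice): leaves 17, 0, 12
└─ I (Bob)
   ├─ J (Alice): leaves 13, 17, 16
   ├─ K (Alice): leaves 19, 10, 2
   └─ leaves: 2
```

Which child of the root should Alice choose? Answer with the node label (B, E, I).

C (Alice): max(20, 4, 9) = 20
D (Alice): max(10, 1, 18) = 18
B (Bob): min(20, 18, 15) = 15
F (Alice): max(5, 2, 0) = 5
G (Alice): max(6, 14, 10) = 14
H (Alice): max(17, 0, 12) = 17
E (Bob): min(5, 14, 17) = 5
J (Alice): max(13, 17, 16) = 17
K (Alice): max(19, 10, 2) = 19
I (Bob): min(17, 19, 2) = 2
Root (Alice): max(15, 5, 2) = 15
Alice picks the child with the highest value: B (value 15).

B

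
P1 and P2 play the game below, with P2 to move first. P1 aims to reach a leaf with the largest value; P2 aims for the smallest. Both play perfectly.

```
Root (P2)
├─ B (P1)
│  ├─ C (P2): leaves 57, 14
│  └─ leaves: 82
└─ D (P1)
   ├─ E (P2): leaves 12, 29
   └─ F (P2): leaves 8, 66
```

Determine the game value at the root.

C (P2): min(57, 14) = 14
B (P1): max(14, 82) = 82
E (P2): min(12, 29) = 12
F (P2): min(8, 66) = 8
D (P1): max(12, 8) = 12
Root (P2): min(82, 12) = 12

12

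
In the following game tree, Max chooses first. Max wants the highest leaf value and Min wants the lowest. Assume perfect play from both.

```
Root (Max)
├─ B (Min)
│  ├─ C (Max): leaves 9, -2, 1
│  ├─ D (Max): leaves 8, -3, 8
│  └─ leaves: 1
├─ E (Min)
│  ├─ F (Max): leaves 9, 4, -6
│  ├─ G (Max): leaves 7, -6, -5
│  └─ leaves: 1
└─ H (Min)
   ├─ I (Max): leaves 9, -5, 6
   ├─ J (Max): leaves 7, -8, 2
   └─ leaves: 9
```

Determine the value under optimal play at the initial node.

C (Max): max(9, -2, 1) = 9
D (Max): max(8, -3, 8) = 8
B (Min): min(9, 8, 1) = 1
F (Max): max(9, 4, -6) = 9
G (Max): max(7, -6, -5) = 7
E (Min): min(9, 7, 1) = 1
I (Max): max(9, -5, 6) = 9
J (Max): max(7, -8, 2) = 7
H (Min): min(9, 7, 9) = 7
Root (Max): max(1, 1, 7) = 7

7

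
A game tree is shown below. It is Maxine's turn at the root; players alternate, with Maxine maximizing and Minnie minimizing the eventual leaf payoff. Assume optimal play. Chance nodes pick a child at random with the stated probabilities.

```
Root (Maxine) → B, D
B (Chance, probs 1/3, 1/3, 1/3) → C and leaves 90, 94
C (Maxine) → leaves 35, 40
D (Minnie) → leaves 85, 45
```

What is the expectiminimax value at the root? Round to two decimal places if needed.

C (Maxine): max(35, 40) = 40
B (Chance): 1/3·40 + 1/3·90 + 1/3·94 = 74.67
D (Minnie): min(85, 45) = 45
Root (Maxine): max(74.67, 45) = 74.67

74.67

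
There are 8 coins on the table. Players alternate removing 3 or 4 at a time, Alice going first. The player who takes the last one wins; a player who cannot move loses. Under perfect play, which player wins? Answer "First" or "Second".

i:   0  1  2  3  4  5  6  7  8
     L  L  L  W  W  W  W  L  L
Position 8 is L, so the second player wins.

Second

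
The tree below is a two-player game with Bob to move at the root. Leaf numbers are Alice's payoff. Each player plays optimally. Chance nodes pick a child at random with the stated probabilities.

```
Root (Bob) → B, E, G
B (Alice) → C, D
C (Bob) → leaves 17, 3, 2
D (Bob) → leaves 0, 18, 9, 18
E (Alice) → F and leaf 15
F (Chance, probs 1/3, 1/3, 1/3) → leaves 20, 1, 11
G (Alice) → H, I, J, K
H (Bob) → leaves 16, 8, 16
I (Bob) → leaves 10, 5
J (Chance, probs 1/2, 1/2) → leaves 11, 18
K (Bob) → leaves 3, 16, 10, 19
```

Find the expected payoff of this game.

2

C (Bob): min(17, 3, 2) = 2
D (Bob): min(0, 18, 9, 18) = 0
B (Alice): max(2, 0) = 2
F (Chance): 1/3·20 + 1/3·1 + 1/3·11 = 10.67
E (Alice): max(10.67, 15) = 15
H (Bob): min(16, 8, 16) = 8
I (Bob): min(10, 5) = 5
J (Chance): 1/2·11 + 1/2·18 = 14.5
K (Bob): min(3, 16, 10, 19) = 3
G (Alice): max(8, 5, 14.5, 3) = 14.5
Root (Bob): min(2, 15, 14.5) = 2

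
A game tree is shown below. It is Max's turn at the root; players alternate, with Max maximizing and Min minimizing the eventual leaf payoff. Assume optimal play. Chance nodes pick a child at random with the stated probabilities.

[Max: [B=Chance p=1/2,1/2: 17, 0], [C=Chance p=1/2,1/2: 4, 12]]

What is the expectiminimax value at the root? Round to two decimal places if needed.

B (Chance): 1/2·17 + 1/2·0 = 8.5
C (Chance): 1/2·4 + 1/2·12 = 8
Root (Max): max(8.5, 8) = 8.5

8.5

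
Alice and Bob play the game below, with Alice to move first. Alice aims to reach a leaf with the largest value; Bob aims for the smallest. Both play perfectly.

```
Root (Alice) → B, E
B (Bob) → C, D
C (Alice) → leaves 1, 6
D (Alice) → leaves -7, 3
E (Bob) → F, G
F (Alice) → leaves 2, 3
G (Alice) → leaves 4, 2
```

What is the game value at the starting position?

C (Alice): max(1, 6) = 6
D (Alice): max(-7, 3) = 3
B (Bob): min(6, 3) = 3
F (Alice): max(2, 3) = 3
G (Alice): max(4, 2) = 4
E (Bob): min(3, 4) = 3
Root (Alice): max(3, 3) = 3

3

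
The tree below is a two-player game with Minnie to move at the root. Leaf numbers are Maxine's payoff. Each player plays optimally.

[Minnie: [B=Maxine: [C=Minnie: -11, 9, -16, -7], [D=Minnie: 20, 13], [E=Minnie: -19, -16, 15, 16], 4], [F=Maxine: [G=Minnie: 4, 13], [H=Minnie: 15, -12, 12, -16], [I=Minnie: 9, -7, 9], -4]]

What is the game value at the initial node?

C (Minnie): min(-11, 9, -16, -7) = -16
D (Minnie): min(20, 13) = 13
E (Minnie): min(-19, -16, 15, 16) = -19
B (Maxine): max(-16, 13, -19, 4) = 13
G (Minnie): min(4, 13) = 4
H (Minnie): min(15, -12, 12, -16) = -16
I (Minnie): min(9, -7, 9) = -7
F (Maxine): max(4, -16, -7, -4) = 4
Root (Minnie): min(13, 4) = 4

4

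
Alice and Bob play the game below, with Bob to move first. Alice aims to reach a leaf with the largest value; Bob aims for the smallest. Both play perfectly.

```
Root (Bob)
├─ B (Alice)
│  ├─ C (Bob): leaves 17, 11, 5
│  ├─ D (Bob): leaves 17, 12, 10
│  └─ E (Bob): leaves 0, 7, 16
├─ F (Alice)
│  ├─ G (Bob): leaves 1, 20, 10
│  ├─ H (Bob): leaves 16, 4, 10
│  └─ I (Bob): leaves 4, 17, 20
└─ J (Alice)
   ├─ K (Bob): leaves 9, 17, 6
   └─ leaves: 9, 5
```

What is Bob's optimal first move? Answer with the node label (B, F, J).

C (Bob): min(17, 11, 5) = 5
D (Bob): min(17, 12, 10) = 10
E (Bob): min(0, 7, 16) = 0
B (Alice): max(5, 10, 0) = 10
G (Bob): min(1, 20, 10) = 1
H (Bob): min(16, 4, 10) = 4
I (Bob): min(4, 17, 20) = 4
F (Alice): max(1, 4, 4) = 4
K (Bob): min(9, 17, 6) = 6
J (Alice): max(6, 9, 5) = 9
Root (Bob): min(10, 4, 9) = 4
Bob picks the child with the lowest value: F (value 4).

F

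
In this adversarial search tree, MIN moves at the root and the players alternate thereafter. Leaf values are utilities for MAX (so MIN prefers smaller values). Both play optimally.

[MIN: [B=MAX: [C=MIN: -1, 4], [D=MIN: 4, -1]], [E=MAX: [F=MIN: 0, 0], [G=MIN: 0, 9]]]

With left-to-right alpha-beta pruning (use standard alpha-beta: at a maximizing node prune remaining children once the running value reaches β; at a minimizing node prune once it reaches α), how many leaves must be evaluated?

C [α=-∞,β=+∞]: v=-1
D [α=-1,β=+∞]: v=-1
B [α=-∞,β=+∞]: v=-1
F [α=-∞,β=-1]: v=0
E [α=-∞,β=-1]: v=0 after child 1 ≥ β → β-cutoff, skip 1
Root [α=-∞,β=+∞]: v=-1
Leaves evaluated: 6 of 8.

6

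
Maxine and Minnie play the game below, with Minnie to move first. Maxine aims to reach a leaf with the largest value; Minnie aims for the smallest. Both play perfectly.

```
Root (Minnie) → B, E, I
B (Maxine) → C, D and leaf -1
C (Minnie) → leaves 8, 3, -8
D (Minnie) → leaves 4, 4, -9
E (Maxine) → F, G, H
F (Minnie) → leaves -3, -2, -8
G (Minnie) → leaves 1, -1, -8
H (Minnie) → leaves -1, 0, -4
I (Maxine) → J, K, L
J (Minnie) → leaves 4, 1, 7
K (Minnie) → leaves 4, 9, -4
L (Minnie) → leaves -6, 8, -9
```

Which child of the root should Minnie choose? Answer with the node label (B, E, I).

C (Minnie): min(8, 3, -8) = -8
D (Minnie): min(4, 4, -9) = -9
B (Maxine): max(-8, -9, -1) = -1
F (Minnie): min(-3, -2, -8) = -8
G (Minnie): min(1, -1, -8) = -8
H (Minnie): min(-1, 0, -4) = -4
E (Maxine): max(-8, -8, -4) = -4
J (Minnie): min(4, 1, 7) = 1
K (Minnie): min(4, 9, -4) = -4
L (Minnie): min(-6, 8, -9) = -9
I (Maxine): max(1, -4, -9) = 1
Root (Minnie): min(-1, -4, 1) = -4
Minnie picks the child with the lowest value: E (value -4).

E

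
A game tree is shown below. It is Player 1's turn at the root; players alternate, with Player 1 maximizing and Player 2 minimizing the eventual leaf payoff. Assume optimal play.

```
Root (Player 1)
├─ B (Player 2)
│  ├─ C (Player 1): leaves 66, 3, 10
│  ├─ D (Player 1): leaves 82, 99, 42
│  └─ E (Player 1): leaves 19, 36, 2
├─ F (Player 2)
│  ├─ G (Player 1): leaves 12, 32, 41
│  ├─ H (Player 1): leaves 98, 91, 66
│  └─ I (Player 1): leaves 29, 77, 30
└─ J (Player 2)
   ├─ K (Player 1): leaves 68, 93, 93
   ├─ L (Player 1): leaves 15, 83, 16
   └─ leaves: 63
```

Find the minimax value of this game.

63

C (Player 1): max(66, 3, 10) = 66
D (Player 1): max(82, 99, 42) = 99
E (Player 1): max(19, 36, 2) = 36
B (Player 2): min(66, 99, 36) = 36
G (Player 1): max(12, 32, 41) = 41
H (Player 1): max(98, 91, 66) = 98
I (Player 1): max(29, 77, 30) = 77
F (Player 2): min(41, 98, 77) = 41
K (Player 1): max(68, 93, 93) = 93
L (Player 1): max(15, 83, 16) = 83
J (Player 2): min(93, 83, 63) = 63
Root (Player 1): max(36, 41, 63) = 63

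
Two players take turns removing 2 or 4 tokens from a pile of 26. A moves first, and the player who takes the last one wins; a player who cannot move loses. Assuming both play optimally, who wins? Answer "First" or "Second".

W/L table (W = player to move can force a win):
i:   0  1  2  3  4  5  6  7  8  9 10 11 12 13 14 15 16 17 18 19 20 21 22 23 24 25 26
     L  L  W  W  W  W  L  L  W  W  W  W  L  L  W  W  W  W  L  L  W  W  W  W  L  L  W
Position 26 is W, so the first player wins.

First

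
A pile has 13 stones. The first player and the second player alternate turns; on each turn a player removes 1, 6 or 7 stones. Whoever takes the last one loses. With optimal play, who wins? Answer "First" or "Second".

Compute winning (W) and losing (L) positions by backward induction:
i:   0  1  2  3  4  5  6  7  8  9 10 11 12 13
     W  L  W  L  W  L  W  W  W  W  W  W  W  L
Position 13 is L, so the second player wins.

Second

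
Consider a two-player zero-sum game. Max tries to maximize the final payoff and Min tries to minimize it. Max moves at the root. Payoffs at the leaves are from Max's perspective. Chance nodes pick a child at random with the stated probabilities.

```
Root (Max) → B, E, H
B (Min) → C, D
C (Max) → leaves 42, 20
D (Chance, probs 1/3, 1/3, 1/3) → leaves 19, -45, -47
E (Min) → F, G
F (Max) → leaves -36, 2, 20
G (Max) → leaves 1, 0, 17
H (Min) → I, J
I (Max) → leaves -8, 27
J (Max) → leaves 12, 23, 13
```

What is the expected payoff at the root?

C (Max): max(42, 20) = 42
D (Chance): 1/3·19 + 1/3·-45 + 1/3·-47 = -24.33
B (Min): min(42, -24.33) = -24.33
F (Max): max(-36, 2, 20) = 20
G (Max): max(1, 0, 17) = 17
E (Min): min(20, 17) = 17
I (Max): max(-8, 27) = 27
J (Max): max(12, 23, 13) = 23
H (Min): min(27, 23) = 23
Root (Max): max(-24.33, 17, 23) = 23

23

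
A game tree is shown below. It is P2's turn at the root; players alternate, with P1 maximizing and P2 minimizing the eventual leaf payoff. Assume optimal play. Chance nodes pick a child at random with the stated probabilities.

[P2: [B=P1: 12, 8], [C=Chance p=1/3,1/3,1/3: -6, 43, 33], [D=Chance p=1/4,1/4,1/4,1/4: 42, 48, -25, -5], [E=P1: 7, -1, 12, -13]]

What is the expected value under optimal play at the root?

B (P1): max(12, 8) = 12
C (Chance): 1/3·-6 + 1/3·43 + 1/3·33 = 23.33
D (Chance): 1/4·42 + 1/4·48 + 1/4·-25 + 1/4·-5 = 15
E (P1): max(7, -1, 12, -13) = 12
Root (P2): min(12, 23.33, 15, 12) = 12

12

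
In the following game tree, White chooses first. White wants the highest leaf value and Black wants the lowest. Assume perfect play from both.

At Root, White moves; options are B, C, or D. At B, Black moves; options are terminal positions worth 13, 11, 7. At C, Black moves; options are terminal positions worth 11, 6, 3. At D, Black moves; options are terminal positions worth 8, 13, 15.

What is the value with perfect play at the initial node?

B (Black): min(13, 11, 7) = 7
C (Black): min(11, 6, 3) = 3
D (Black): min(8, 13, 15) = 8
Root (White): max(7, 3, 8) = 8

8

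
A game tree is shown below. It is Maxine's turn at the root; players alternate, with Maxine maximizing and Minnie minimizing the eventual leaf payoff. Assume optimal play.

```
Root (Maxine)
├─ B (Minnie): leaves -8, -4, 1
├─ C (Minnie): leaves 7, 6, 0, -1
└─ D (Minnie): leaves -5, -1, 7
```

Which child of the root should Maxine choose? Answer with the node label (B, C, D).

B (Minnie): min(-8, -4, 1) = -8
C (Minnie): min(7, 6, 0, -1) = -1
D (Minnie): min(-5, -1, 7) = -5
Root (Maxine): max(-8, -1, -5) = -1
Maxine picks the child with the highest value: C (value -1).

C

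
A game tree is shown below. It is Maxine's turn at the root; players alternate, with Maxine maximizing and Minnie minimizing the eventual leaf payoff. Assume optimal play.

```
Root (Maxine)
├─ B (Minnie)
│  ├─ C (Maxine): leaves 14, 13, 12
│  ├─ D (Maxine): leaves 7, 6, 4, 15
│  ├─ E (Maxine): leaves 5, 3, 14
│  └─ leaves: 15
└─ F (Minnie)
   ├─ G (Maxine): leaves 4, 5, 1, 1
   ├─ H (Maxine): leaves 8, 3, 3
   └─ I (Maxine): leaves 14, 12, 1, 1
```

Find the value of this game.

C (Maxine): max(14, 13, 12) = 14
D (Maxine): max(7, 6, 4, 15) = 15
E (Maxine): max(5, 3, 14) = 14
B (Minnie): min(14, 15, 14, 15) = 14
G (Maxine): max(4, 5, 1, 1) = 5
H (Maxine): max(8, 3, 3) = 8
I (Maxine): max(14, 12, 1, 1) = 14
F (Minnie): min(5, 8, 14) = 5
Root (Maxine): max(14, 5) = 14

14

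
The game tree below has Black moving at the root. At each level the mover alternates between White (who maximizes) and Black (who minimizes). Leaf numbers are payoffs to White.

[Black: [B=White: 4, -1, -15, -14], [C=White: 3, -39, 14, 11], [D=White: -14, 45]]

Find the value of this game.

4

B (White): max(4, -1, -15, -14) = 4
C (White): max(3, -39, 14, 11) = 14
D (White): max(-14, 45) = 45
Root (Black): min(4, 14, 45) = 4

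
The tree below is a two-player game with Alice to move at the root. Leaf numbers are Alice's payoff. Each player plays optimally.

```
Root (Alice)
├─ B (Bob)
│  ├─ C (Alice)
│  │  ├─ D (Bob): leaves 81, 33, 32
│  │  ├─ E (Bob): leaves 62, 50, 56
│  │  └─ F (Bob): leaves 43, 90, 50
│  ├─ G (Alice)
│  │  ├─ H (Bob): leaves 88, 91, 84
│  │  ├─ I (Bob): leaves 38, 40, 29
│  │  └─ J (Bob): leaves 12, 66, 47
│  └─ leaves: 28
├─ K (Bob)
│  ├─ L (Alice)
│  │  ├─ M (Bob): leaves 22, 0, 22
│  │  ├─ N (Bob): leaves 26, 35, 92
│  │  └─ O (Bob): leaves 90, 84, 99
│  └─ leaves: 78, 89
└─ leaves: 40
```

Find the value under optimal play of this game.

D (Bob): min(81, 33, 32) = 32
E (Bob): min(62, 50, 56) = 50
F (Bob): min(43, 90, 50) = 43
C (Alice): max(32, 50, 43) = 50
H (Bob): min(88, 91, 84) = 84
I (Bob): min(38, 40, 29) = 29
J (Bob): min(12, 66, 47) = 12
G (Alice): max(84, 29, 12) = 84
B (Bob): min(50, 84, 28) = 28
M (Bob): min(22, 0, 22) = 0
N (Bob): min(26, 35, 92) = 26
O (Bob): min(90, 84, 99) = 84
L (Alice): max(0, 26, 84) = 84
K (Bob): min(84, 78, 89) = 78
Root (Alice): max(28, 78, 40) = 78

78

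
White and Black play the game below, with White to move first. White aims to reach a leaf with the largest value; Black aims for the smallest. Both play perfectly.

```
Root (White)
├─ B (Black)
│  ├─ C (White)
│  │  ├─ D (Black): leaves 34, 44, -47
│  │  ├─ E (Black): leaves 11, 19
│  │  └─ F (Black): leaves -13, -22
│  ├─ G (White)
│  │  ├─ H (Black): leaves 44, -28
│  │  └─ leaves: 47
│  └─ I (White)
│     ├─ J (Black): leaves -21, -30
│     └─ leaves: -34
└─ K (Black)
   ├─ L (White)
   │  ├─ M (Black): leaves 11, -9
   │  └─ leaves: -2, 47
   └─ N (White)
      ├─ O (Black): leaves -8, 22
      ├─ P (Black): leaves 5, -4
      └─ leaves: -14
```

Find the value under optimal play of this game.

D (Black): min(34, 44, -47) = -47
E (Black): min(11, 19) = 11
F (Black): min(-13, -22) = -22
C (White): max(-47, 11, -22) = 11
H (Black): min(44, -28) = -28
G (White): max(-28, 47) = 47
J (Black): min(-21, -30) = -30
I (White): max(-30, -34) = -30
B (Black): min(11, 47, -30) = -30
M (Black): min(11, -9) = -9
L (White): max(-9, -2, 47) = 47
O (Black): min(-8, 22) = -8
P (Black): min(5, -4) = -4
N (White): max(-8, -4, -14) = -4
K (Black): min(47, -4) = -4
Root (White): max(-30, -4) = -4

-4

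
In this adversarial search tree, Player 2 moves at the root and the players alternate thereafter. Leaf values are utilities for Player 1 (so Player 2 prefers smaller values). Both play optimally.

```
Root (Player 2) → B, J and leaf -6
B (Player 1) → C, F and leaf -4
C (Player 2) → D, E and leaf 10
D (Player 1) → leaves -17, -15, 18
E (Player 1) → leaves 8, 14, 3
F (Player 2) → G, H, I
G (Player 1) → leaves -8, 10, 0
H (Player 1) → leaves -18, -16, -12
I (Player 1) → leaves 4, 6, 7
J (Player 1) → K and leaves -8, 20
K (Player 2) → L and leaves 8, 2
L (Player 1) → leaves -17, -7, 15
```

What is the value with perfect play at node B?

10

D: max(-17, -15, 18) = 18
E: max(8, 14, 3) = 14
C: min(18, 14, 10) = 10
G: max(-8, 10, 0) = 10
H: max(-18, -16, -12) = -12
I: max(4, 6, 7) = 7
F: min(10, -12, 7) = -12
B: max(10, -12, -4) = 10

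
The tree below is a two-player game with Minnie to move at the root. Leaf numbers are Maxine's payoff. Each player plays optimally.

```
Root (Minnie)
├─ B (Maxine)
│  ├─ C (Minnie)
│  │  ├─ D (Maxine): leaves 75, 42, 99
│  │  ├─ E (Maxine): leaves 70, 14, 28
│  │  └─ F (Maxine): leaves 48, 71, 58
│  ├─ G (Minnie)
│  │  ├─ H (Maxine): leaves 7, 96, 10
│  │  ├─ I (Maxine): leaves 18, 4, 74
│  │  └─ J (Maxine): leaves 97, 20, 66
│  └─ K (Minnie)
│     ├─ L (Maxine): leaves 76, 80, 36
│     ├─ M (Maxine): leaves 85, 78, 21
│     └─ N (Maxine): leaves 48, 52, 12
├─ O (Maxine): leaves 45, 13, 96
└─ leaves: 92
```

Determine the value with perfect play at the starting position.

D (Maxine): max(75, 42, 99) = 99
E (Maxine): max(70, 14, 28) = 70
F (Maxine): max(48, 71, 58) = 71
C (Minnie): min(99, 70, 71) = 70
H (Maxine): max(7, 96, 10) = 96
I (Maxine): max(18, 4, 74) = 74
J (Maxine): max(97, 20, 66) = 97
G (Minnie): min(96, 74, 97) = 74
L (Maxine): max(76, 80, 36) = 80
M (Maxine): max(85, 78, 21) = 85
N (Maxine): max(48, 52, 12) = 52
K (Minnie): min(80, 85, 52) = 52
B (Maxine): max(70, 74, 52) = 74
O (Maxine): max(45, 13, 96) = 96
Root (Minnie): min(74, 96, 92) = 74

74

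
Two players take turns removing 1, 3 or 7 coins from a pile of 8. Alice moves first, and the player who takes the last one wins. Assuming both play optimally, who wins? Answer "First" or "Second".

Mark each pile size as W (mover wins) or L (mover loses):
i:   0  1  2  3  4  5  6  7  8
     L  W  L  W  L  W  L  W  L
Position 8 is L, so the second player wins.

Second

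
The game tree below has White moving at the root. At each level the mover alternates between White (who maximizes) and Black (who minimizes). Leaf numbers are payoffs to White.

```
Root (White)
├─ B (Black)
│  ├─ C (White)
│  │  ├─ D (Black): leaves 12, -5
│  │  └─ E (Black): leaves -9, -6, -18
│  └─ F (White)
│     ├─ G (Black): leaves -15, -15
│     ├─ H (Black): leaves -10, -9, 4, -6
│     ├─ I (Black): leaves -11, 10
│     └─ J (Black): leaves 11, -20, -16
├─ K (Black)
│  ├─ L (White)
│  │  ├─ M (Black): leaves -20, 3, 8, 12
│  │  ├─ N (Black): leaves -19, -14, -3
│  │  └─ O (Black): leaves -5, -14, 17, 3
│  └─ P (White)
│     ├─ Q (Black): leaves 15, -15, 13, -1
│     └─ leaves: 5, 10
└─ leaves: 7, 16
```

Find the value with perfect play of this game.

16

D (Black): min(12, -5) = -5
E (Black): min(-9, -6, -18) = -18
C (White): max(-5, -18) = -5
G (Black): min(-15, -15) = -15
H (Black): min(-10, -9, 4, -6) = -10
I (Black): min(-11, 10) = -11
J (Black): min(11, -20, -16) = -20
F (White): max(-15, -10, -11, -20) = -10
B (Black): min(-5, -10) = -10
M (Black): min(-20, 3, 8, 12) = -20
N (Black): min(-19, -14, -3) = -19
O (Black): min(-5, -14, 17, 3) = -14
L (White): max(-20, -19, -14) = -14
Q (Black): min(15, -15, 13, -1) = -15
P (White): max(-15, 5, 10) = 10
K (Black): min(-14, 10) = -14
Root (White): max(-10, -14, 7, 16) = 16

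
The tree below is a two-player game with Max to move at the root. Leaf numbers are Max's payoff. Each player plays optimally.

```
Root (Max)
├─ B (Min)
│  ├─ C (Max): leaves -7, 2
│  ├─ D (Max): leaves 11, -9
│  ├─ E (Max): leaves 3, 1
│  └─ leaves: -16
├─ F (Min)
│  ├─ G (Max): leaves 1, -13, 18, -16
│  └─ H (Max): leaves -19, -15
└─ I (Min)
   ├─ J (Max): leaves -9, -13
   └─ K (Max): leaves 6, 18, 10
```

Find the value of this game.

-9

C (Max): max(-7, 2) = 2
D (Max): max(11, -9) = 11
E (Max): max(3, 1) = 3
B (Min): min(2, 11, 3, -16) = -16
G (Max): max(1, -13, 18, -16) = 18
H (Max): max(-19, -15) = -15
F (Min): min(18, -15) = -15
J (Max): max(-9, -13) = -9
K (Max): max(6, 18, 10) = 18
I (Min): min(-9, 18) = -9
Root (Max): max(-16, -15, -9) = -9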